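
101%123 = 101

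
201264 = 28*7188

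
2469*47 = 116043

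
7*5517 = 38619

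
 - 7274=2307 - 9581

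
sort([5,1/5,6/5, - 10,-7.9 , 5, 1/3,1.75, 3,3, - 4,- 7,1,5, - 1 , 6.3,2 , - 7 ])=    [ - 10, - 7.9,-7,  -  7,-4,-1,1/5, 1/3 , 1, 6/5,1.75, 2,3,3,5,5, 5, 6.3]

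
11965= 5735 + 6230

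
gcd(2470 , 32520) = 10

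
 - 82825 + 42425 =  - 40400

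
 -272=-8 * 34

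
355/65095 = 71/13019 = 0.01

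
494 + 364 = 858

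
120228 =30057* 4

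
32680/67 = 487+51/67 =487.76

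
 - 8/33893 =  - 1 + 33885/33893 = - 0.00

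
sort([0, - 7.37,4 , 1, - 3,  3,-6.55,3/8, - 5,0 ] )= [ -7.37, - 6.55, - 5, - 3,0, 0, 3/8,1,3,4 ] 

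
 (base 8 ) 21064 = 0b10001000110100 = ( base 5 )240011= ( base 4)2020310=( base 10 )8756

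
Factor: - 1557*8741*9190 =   -  2^1*3^2*5^1*173^1*919^1 * 8741^1 = -125073483030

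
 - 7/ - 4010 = 7/4010 = 0.00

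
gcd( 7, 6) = 1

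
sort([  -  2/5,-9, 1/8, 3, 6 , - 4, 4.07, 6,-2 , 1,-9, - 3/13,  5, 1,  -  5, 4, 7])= [ -9, - 9 , - 5, - 4,-2, - 2/5, -3/13,1/8, 1, 1, 3, 4, 4.07, 5,  6,  6, 7]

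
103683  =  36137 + 67546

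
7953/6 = 1325 + 1/2 = 1325.50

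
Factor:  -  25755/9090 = -2^( - 1 )*3^(-1)*17^1 = - 17/6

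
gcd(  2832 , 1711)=59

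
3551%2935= 616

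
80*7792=623360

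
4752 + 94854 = 99606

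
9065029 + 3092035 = 12157064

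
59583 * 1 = 59583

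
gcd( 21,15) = 3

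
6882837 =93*74009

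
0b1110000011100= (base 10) 7196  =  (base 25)bcl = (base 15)21EB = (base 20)HJG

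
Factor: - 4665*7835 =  - 3^1*5^2*311^1*1567^1 = -36550275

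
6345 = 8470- 2125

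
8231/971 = 8231/971 = 8.48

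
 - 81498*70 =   -  5704860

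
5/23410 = 1/4682 = 0.00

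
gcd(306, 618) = 6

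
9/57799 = 9/57799 = 0.00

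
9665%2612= 1829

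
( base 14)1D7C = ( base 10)5402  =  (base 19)EI6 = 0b1010100011010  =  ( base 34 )4MU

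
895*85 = 76075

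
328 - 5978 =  - 5650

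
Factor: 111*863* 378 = 2^1*3^4*7^1*37^1*863^1=36209754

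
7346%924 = 878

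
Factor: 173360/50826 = 440/129=2^3 * 3^( - 1)*5^1*11^1*43^( - 1 )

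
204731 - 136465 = 68266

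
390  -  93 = 297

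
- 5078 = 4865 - 9943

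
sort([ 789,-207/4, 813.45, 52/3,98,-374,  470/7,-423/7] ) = [-374, - 423/7, - 207/4, 52/3, 470/7 , 98,789, 813.45] 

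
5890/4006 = 2945/2003 = 1.47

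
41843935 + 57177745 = 99021680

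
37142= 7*5306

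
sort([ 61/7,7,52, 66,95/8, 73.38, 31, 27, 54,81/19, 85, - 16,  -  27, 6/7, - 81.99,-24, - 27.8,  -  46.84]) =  [-81.99,-46.84,-27.8,  -  27, - 24,  -  16,6/7,81/19,7, 61/7, 95/8,27, 31,52,54,66,73.38, 85]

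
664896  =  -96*( - 6926)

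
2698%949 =800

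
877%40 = 37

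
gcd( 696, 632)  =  8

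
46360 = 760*61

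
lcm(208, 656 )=8528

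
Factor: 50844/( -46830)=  - 2^1 * 5^( - 1 )*7^( - 1 )*19^1= - 38/35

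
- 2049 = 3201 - 5250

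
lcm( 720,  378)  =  15120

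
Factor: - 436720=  - 2^4 * 5^1*53^1*103^1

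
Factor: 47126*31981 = 1507136606 = 2^1*23563^1*31981^1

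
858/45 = 286/15 = 19.07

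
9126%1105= 286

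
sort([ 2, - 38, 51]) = [ - 38, 2,51 ]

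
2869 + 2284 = 5153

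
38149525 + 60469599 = 98619124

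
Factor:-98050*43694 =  - 2^2*5^2*7^1 * 37^1*53^1* 3121^1 = - 4284196700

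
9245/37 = 9245/37=   249.86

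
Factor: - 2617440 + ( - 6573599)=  - 9191039 = - 11^2  *13^1 * 5843^1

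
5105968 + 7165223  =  12271191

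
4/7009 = 4/7009= 0.00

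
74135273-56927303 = 17207970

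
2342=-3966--6308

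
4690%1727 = 1236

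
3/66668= 3/66668 = 0.00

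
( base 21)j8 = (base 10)407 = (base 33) cb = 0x197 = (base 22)ib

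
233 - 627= -394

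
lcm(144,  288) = 288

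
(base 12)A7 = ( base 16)7f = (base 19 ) 6D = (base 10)127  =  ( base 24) 57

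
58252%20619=17014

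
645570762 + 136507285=782078047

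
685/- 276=-685/276 = - 2.48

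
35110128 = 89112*394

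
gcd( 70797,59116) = 1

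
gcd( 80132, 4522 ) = 2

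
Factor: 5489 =11^1*499^1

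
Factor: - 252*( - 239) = 60228 = 2^2*3^2 * 7^1 * 239^1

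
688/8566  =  344/4283 =0.08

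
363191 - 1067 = 362124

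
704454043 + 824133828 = 1528587871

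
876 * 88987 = 77952612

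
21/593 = 21/593 = 0.04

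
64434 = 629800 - 565366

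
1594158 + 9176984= 10771142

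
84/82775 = 12/11825  =  0.00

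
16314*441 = 7194474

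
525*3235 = 1698375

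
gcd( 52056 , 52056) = 52056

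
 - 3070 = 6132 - 9202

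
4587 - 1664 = 2923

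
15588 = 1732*9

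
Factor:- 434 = -2^1*7^1 * 31^1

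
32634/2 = 16317 = 16317.00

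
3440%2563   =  877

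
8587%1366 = 391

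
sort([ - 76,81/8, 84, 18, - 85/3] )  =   [ - 76,-85/3,81/8,18,84]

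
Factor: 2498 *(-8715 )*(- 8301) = 2^1*3^2*5^1*7^1*83^1*1249^1*2767^1 = 180713351070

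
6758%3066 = 626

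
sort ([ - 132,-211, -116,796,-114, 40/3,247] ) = [ - 211, - 132,  -  116,  -  114,40/3,247,796] 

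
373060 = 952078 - 579018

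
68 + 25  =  93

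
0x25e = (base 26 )n8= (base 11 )501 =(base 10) 606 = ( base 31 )jh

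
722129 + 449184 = 1171313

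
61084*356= 21745904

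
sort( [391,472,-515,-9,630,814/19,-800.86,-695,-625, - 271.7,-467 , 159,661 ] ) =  [ -800.86, - 695 , -625,-515, - 467,-271.7, -9,814/19,159, 391,472,630,661]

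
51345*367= 18843615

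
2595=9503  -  6908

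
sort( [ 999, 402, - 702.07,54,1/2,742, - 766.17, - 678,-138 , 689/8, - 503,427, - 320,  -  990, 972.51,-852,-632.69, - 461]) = [-990, - 852, - 766.17, - 702.07 ,-678, - 632.69, - 503,-461,- 320, - 138,1/2 , 54  ,  689/8,402, 427, 742,972.51, 999 ]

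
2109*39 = 82251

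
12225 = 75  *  163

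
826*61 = 50386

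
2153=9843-7690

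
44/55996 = 11/13999 =0.00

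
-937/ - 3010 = 937/3010 = 0.31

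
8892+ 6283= 15175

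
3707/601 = 6 + 101/601 = 6.17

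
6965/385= 18 + 1/11 = 18.09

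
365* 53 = 19345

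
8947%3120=2707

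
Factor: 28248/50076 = 2^1*3^ ( - 1 ) * 11^1 * 13^( - 1) = 22/39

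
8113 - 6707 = 1406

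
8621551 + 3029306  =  11650857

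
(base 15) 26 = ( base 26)1A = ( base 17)22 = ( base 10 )36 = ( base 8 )44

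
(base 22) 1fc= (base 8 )1472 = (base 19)259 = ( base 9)1117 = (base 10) 826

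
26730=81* 330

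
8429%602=1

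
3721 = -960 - -4681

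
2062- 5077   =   - 3015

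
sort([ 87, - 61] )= [- 61, 87]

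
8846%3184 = 2478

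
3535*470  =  1661450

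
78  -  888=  - 810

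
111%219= 111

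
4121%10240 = 4121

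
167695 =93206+74489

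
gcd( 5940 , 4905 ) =45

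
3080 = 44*70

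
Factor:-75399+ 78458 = 3059 =7^1*19^1*23^1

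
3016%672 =328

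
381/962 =381/962 = 0.40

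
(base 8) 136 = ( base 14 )6a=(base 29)37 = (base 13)73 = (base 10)94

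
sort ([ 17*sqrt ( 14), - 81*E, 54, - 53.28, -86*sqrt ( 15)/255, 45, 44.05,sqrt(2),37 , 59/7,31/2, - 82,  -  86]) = [ -81*E, - 86, - 82, - 53.28,-86 * sqrt(15 )/255, sqrt(2), 59/7 , 31/2,37,44.05, 45 , 54, 17 * sqrt( 14)] 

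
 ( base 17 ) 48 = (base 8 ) 114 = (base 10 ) 76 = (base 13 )5b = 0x4C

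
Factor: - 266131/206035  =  -5^( - 1)*41^1 * 89^( -1 ) * 463^(-1 )*6491^1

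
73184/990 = 36592/495 = 73.92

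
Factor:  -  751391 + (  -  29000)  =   - 167^1*4673^1 = -780391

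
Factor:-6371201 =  - 601^1*10601^1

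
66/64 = 1 + 1/32 =1.03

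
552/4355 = 552/4355 =0.13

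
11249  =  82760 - 71511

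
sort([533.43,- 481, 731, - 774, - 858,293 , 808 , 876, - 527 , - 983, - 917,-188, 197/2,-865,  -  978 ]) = [ - 983, - 978,-917,-865, - 858 ,-774,-527 , -481,-188, 197/2, 293,  533.43, 731,808  ,  876]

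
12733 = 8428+4305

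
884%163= 69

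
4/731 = 4/731 = 0.01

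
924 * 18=16632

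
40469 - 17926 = 22543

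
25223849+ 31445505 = 56669354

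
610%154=148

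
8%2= 0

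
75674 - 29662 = 46012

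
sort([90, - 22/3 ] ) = [ - 22/3,90 ]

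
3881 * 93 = 360933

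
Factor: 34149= 3^1*11383^1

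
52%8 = 4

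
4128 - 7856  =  -3728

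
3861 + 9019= 12880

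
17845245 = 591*30195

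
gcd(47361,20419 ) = 1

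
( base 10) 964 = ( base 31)103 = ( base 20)284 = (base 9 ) 1281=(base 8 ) 1704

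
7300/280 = 365/14 = 26.07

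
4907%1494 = 425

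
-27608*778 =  - 21479024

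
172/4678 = 86/2339 = 0.04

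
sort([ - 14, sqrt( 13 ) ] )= [ - 14, sqrt(13) ] 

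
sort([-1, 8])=[ - 1, 8]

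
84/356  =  21/89 = 0.24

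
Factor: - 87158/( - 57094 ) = 28547^(- 1 )*43579^1 = 43579/28547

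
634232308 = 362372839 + 271859469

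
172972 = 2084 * 83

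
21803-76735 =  - 54932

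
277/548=277/548 = 0.51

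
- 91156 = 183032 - 274188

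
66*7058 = 465828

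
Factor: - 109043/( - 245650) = 2^( - 1 ) * 5^( - 2)*11^1*17^( - 3 ) * 23^1*431^1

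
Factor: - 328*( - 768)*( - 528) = - 2^15*3^2*11^1 * 41^1 = - 133005312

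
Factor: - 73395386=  - 2^1 * 4691^1*7823^1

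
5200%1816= 1568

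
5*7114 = 35570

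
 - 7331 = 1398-8729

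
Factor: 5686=2^1*2843^1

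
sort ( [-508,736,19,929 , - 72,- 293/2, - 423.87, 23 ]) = [-508,- 423.87 ,-293/2, - 72,19,23 , 736 , 929]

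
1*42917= 42917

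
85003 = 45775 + 39228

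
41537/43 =41537/43= 965.98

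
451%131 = 58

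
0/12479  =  0=0.00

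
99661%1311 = 25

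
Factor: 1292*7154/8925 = 2^3*3^( - 1 ) * 5^( - 2)*7^1 * 19^1 * 73^1 =77672/75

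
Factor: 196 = 2^2*7^2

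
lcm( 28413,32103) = 2471931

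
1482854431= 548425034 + 934429397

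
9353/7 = 1336 + 1/7= 1336.14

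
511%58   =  47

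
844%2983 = 844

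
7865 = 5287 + 2578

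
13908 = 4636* 3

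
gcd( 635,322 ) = 1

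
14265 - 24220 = -9955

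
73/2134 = 73/2134= 0.03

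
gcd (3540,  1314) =6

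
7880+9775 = 17655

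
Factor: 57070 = 2^1*5^1*13^1*439^1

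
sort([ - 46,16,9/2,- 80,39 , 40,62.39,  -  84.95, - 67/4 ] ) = [-84.95 , - 80,  -  46, - 67/4, 9/2, 16,39,40,62.39 ] 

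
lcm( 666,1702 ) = 15318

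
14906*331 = 4933886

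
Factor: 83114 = 2^1*29^1*1433^1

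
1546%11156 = 1546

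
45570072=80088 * 569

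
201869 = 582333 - 380464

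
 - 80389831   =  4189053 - 84578884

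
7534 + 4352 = 11886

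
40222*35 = 1407770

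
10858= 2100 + 8758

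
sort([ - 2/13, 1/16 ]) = [  -  2/13,1/16 ]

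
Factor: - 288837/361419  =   - 3^1*67^1*479^1*120473^(  -  1 )=   - 96279/120473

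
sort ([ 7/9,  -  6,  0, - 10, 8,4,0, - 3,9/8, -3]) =[ - 10, -6, - 3, - 3,0, 0,7/9,9/8,4,8 ]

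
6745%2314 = 2117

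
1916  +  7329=9245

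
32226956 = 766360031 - 734133075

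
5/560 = 1/112 =0.01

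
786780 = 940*837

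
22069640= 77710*284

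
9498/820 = 11 + 239/410 = 11.58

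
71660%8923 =276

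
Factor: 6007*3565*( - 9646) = -2^1 * 5^1*7^1*13^1*23^1*31^1*53^1 * 6007^1   =  -206568655930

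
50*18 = 900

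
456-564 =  - 108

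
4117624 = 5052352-934728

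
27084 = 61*444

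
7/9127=7/9127 = 0.00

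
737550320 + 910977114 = 1648527434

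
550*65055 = 35780250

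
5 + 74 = 79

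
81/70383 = 27/23461 = 0.00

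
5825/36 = 161 + 29/36 = 161.81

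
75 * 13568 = 1017600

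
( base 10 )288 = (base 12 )200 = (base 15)143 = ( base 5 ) 2123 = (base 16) 120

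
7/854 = 1/122 = 0.01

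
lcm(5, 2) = 10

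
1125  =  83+1042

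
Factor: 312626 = 2^1*19^2*433^1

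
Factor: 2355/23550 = 2^ (-1)*5^( - 1 )= 1/10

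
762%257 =248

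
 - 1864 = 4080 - 5944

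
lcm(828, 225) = 20700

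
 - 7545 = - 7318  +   - 227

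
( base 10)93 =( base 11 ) 85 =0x5d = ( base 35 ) 2N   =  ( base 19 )4H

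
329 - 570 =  - 241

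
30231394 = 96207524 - 65976130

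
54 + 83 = 137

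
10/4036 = 5/2018 = 0.00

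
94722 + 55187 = 149909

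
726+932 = 1658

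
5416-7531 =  -2115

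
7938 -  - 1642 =9580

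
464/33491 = 464/33491 = 0.01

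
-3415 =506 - 3921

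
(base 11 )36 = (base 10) 39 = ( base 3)1110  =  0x27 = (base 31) 18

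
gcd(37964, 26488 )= 4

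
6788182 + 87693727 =94481909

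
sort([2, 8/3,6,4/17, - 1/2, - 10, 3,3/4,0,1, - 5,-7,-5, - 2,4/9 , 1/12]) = [-10,-7,-5, - 5, - 2, - 1/2,0,1/12,  4/17,  4/9,3/4, 1, 2, 8/3, 3,6 ]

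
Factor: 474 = 2^1*3^1 * 79^1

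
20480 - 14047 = 6433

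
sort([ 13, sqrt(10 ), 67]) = [sqrt( 10), 13,67]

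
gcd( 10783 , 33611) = 1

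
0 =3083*0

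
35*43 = 1505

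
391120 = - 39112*( - 10)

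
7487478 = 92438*81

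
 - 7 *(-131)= 917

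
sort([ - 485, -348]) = [-485, - 348]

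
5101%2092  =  917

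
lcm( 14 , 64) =448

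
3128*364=1138592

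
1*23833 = 23833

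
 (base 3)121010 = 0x1b3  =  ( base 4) 12303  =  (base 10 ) 435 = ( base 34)CR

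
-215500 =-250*862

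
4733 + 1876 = 6609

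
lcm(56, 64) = 448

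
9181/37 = 9181/37 = 248.14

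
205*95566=19591030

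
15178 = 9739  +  5439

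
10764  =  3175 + 7589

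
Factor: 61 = 61^1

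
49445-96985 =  - 47540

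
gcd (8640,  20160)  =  2880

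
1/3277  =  1/3277 = 0.00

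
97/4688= 97/4688=0.02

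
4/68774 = 2/34387 = 0.00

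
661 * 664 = 438904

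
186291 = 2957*63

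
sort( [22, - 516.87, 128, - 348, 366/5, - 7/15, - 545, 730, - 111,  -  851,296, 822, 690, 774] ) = [ - 851, - 545, - 516.87, - 348,-111 ,-7/15, 22,366/5,128,296,690, 730, 774,  822]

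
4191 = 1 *4191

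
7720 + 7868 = 15588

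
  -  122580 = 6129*( - 20 )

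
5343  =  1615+3728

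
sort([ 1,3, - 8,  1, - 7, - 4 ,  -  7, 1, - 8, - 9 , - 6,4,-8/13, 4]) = [ - 9, - 8, - 8, - 7, - 7 , - 6, - 4, - 8/13, 1,  1, 1 , 3, 4,4]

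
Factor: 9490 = 2^1*5^1 * 13^1*73^1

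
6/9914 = 3/4957 =0.00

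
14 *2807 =39298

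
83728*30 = 2511840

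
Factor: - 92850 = -2^1*3^1 * 5^2*619^1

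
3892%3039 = 853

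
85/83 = 1 + 2/83 = 1.02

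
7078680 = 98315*72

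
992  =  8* 124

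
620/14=44 + 2/7  =  44.29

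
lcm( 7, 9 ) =63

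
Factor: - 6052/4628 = -17/13= - 13^( - 1)*17^1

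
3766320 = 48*78465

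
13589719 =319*42601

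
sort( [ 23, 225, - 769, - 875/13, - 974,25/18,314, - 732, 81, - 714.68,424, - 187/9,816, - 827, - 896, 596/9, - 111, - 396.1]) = [ - 974 , - 896, - 827,-769, - 732,-714.68 , - 396.1 ,-111,-875/13,-187/9,  25/18,23,596/9, 81,225,  314, 424,816] 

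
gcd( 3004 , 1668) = 4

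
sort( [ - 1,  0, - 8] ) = [ - 8,  -  1,0 ]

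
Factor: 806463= 3^3*7^1*17^1*251^1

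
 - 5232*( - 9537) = 49897584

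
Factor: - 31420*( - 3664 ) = 115122880 =2^6*5^1*229^1*1571^1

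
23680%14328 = 9352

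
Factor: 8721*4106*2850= 102054014100 =2^2*3^4*5^2 *17^1*19^2* 2053^1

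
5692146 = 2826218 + 2865928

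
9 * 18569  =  167121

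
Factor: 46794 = 2^1*3^1* 11^1*709^1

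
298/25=11 + 23/25 = 11.92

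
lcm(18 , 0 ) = 0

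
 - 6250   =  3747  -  9997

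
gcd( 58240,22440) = 40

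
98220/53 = 1853 + 11/53  =  1853.21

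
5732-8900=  - 3168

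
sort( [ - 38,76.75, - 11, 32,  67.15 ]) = [- 38,-11,32, 67.15 , 76.75]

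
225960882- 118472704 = 107488178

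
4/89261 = 4/89261 = 0.00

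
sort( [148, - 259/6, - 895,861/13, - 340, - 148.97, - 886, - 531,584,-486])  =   [-895, - 886, - 531, -486, - 340, - 148.97, - 259/6, 861/13, 148, 584]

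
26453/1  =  26453 = 26453.00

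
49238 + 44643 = 93881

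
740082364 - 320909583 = 419172781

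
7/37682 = 7/37682 =0.00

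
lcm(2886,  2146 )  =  83694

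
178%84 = 10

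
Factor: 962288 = 2^4*137^1*439^1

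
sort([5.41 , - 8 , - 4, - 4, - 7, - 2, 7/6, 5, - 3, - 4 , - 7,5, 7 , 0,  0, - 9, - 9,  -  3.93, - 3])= [ - 9, - 9 , - 8, - 7 , - 7,  -  4, - 4, - 4, - 3.93,-3 , - 3, - 2 , 0 , 0,7/6, 5,5 , 5.41,7 ]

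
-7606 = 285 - 7891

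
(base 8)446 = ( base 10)294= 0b100100110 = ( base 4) 10212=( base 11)248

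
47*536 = 25192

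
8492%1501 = 987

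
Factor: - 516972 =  - 2^2 * 3^1 *67^1*643^1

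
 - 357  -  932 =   -  1289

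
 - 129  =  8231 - 8360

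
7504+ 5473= 12977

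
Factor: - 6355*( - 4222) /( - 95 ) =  - 2^1 * 19^( - 1)*31^1*41^1*2111^1= - 5366162/19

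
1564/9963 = 1564/9963 = 0.16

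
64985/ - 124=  - 64985/124 = -  524.07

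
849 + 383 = 1232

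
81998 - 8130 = 73868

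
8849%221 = 9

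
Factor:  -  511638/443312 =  - 951/824=- 2^( - 3)*3^1*103^( - 1)*317^1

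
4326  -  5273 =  - 947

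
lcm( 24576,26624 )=319488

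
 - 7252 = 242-7494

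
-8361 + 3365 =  - 4996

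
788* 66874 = 52696712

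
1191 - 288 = 903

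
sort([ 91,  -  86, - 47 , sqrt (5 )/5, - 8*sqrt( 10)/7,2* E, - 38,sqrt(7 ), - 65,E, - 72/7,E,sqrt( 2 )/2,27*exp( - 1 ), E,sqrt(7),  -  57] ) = [ - 86,  -  65, - 57,-47,-38,-72/7,-8*sqrt (10 )/7,sqrt(5) /5 , sqrt(2)/2 , sqrt( 7 ), sqrt(7),E, E,E,2* E,27*exp( - 1), 91]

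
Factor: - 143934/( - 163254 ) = 149/169 = 13^( - 2)*149^1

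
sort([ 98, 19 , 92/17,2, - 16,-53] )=[  -  53, - 16,2, 92/17 , 19,98 ]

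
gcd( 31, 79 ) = 1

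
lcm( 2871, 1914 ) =5742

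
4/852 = 1/213= 0.00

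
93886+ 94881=188767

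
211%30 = 1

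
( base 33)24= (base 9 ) 77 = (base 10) 70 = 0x46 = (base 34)22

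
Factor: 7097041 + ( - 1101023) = 2^1*7^1*359^1*1193^1=5996018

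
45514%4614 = 3988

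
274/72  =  137/36 = 3.81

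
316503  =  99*3197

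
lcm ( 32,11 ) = 352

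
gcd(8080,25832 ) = 8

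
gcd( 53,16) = 1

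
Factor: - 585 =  - 3^2 *5^1*13^1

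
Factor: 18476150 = 2^1*5^2 * 7^1*11^1*4799^1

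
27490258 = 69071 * 398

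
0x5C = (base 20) 4c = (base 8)134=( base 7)161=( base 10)92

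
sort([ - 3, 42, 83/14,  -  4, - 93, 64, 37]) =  [ - 93,- 4,-3 , 83/14, 37,  42, 64]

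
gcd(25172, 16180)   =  4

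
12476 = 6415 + 6061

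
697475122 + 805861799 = 1503336921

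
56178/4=28089/2 = 14044.50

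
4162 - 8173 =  - 4011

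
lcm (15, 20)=60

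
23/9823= 23/9823   =  0.00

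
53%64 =53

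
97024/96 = 1010+2/3 = 1010.67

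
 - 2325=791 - 3116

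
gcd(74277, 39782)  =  1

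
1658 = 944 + 714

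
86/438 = 43/219=0.20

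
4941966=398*12417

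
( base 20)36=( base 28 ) 2A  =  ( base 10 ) 66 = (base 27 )2C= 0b1000010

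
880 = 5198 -4318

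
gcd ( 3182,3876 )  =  2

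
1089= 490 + 599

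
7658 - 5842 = 1816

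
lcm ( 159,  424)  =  1272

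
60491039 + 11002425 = 71493464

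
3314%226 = 150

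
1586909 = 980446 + 606463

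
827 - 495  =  332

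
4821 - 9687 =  - 4866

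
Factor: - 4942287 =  - 3^2 * 7^3 * 1601^1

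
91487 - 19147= 72340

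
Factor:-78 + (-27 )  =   - 105  =  -3^1*5^1*7^1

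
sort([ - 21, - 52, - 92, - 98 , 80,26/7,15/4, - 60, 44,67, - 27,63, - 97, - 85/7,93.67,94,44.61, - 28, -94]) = [ - 98, - 97,-94 , -92,- 60, - 52, - 28,-27,-21, - 85/7,  26/7,15/4 , 44,44.61,63,67,80 , 93.67,94 ] 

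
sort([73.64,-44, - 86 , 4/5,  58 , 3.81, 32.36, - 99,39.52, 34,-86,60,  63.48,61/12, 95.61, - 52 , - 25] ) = [ - 99,- 86,-86,-52,-44, - 25, 4/5,  3.81,61/12, 32.36,34 , 39.52,  58,60, 63.48, 73.64,95.61]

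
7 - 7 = 0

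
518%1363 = 518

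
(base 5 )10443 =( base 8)1354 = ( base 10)748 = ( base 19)217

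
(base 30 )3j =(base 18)61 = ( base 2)1101101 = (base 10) 109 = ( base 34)37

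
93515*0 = 0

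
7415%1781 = 291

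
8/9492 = 2/2373 = 0.00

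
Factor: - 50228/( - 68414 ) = 2^1*29^1*79^( - 1) = 58/79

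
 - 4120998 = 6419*( -642 )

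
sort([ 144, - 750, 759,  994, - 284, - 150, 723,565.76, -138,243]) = [-750,-284, - 150, - 138,144, 243 , 565.76, 723, 759,994]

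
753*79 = 59487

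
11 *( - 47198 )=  - 519178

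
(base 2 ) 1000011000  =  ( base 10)536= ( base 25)lb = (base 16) 218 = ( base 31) H9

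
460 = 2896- 2436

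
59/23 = 2 + 13/23 =2.57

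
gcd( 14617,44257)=1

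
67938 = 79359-11421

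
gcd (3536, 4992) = 208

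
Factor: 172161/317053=423/779 = 3^2*19^(  -  1)*41^(- 1 )*47^1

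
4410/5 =882 =882.00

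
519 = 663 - 144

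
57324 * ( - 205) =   -  11751420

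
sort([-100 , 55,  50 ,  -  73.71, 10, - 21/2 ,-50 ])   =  [-100,-73.71, - 50,  -  21/2 , 10, 50, 55]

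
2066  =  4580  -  2514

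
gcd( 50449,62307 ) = 7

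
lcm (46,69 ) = 138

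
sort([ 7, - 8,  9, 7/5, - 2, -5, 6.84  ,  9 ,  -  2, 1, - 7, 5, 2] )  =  [ - 8, - 7 , - 5, - 2, - 2,1, 7/5, 2, 5, 6.84,7, 9,9] 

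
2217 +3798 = 6015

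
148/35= 4  +  8/35 = 4.23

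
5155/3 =5155/3 = 1718.33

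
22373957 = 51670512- 29296555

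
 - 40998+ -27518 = -68516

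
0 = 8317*0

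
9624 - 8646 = 978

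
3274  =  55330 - 52056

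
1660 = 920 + 740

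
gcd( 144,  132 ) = 12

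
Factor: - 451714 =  - 2^1* 67^1*3371^1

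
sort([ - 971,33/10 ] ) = [ - 971, 33/10]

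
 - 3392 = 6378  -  9770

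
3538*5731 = 20276278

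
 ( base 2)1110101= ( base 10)117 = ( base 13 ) 90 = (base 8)165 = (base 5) 432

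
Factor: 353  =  353^1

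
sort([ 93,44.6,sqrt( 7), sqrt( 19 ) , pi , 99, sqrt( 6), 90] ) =[ sqrt(6), sqrt( 7 ) , pi, sqrt( 19),44.6, 90, 93, 99 ]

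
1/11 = 1/11 = 0.09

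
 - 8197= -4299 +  - 3898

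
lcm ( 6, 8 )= 24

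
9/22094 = 9/22094 = 0.00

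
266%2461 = 266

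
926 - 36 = 890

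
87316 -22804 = 64512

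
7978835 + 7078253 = 15057088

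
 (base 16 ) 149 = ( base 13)1c4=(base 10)329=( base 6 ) 1305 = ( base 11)27A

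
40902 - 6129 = 34773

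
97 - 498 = -401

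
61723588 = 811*76108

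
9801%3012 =765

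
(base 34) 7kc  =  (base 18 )1920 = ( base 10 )8784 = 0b10001001010000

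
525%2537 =525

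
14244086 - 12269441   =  1974645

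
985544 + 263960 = 1249504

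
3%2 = 1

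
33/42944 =3/3904=0.00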